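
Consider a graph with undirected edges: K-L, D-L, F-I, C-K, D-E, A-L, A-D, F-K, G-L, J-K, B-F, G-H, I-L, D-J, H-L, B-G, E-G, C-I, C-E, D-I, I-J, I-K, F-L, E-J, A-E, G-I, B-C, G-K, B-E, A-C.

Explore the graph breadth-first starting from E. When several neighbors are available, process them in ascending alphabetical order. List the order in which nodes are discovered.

E → A → B → C → D → G → J → L → F → I → K → H

Visit E; enqueue A, B, C, D, G, J → queue [A, B, C, D, G, J]
Visit A; enqueue L → queue [B, C, D, G, J, L]
Visit B; enqueue F → queue [C, D, G, J, L, F]
Visit C; enqueue I, K → queue [D, G, J, L, F, I, K]
Visit D → queue [G, J, L, F, I, K]
Visit G; enqueue H → queue [J, L, F, I, K, H]
Visit J → queue [L, F, I, K, H]
Visit L → queue [F, I, K, H]
Visit F → queue [I, K, H]
Visit I → queue [K, H]
Visit K → queue [H]
Visit H → queue []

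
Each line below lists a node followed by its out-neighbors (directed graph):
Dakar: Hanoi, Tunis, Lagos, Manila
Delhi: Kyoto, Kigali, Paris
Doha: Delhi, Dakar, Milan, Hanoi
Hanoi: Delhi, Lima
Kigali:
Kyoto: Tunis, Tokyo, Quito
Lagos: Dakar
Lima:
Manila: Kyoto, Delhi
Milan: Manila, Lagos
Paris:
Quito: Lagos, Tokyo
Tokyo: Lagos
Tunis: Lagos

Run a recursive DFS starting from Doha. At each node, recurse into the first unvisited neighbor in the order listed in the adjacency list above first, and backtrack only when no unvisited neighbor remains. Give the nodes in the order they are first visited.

Visit Doha
Doha → Delhi
Delhi → Kyoto
Kyoto → Tunis
Tunis → Lagos
Lagos → Dakar
Dakar → Hanoi
Hanoi → Lima
Dakar → Manila
Kyoto → Tokyo
Kyoto → Quito
Delhi → Kigali
Delhi → Paris
Doha → Milan

Doha, Delhi, Kyoto, Tunis, Lagos, Dakar, Hanoi, Lima, Manila, Tokyo, Quito, Kigali, Paris, Milan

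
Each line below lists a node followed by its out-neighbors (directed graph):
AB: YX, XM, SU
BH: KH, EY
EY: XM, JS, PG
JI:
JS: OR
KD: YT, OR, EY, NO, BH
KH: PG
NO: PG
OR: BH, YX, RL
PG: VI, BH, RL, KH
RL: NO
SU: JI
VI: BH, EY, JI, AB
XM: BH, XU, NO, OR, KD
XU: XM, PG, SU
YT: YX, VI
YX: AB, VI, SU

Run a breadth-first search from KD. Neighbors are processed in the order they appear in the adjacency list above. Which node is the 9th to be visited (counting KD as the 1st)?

RL

Visit KD; enqueue YT, OR, EY, NO, BH → queue [YT, OR, EY, NO, BH]
Visit YT; enqueue YX, VI → queue [OR, EY, NO, BH, YX, VI]
Visit OR; enqueue RL → queue [EY, NO, BH, YX, VI, RL]
Visit EY; enqueue XM, JS, PG → queue [NO, BH, YX, VI, RL, XM, JS, PG]
Visit NO → queue [BH, YX, VI, RL, XM, JS, PG]
Visit BH; enqueue KH → queue [YX, VI, RL, XM, JS, PG, KH]
Visit YX; enqueue AB, SU → queue [VI, RL, XM, JS, PG, KH, AB, SU]
Visit VI; enqueue JI → queue [RL, XM, JS, PG, KH, AB, SU, JI]
Visit RL → queue [XM, JS, PG, KH, AB, SU, JI]
Visit XM; enqueue XU → queue [JS, PG, KH, AB, SU, JI, XU]
Visit JS → queue [PG, KH, AB, SU, JI, XU]
Visit PG → queue [KH, AB, SU, JI, XU]
Visit KH → queue [AB, SU, JI, XU]
Visit AB → queue [SU, JI, XU]
Visit SU → queue [JI, XU]
Visit JI → queue [XU]
Visit XU → queue []

Visit order: KD, YT, OR, EY, NO, BH, YX, VI, RL, XM, JS, PG, KH, AB, SU, JI, XU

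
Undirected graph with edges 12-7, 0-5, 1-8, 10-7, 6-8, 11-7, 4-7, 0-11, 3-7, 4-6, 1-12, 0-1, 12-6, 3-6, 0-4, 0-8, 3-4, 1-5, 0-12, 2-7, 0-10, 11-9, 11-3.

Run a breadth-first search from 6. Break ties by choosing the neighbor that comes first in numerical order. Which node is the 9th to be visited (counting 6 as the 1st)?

Visit 6; enqueue 3, 4, 8, 12 → queue [3, 4, 8, 12]
Visit 3; enqueue 7, 11 → queue [4, 8, 12, 7, 11]
Visit 4; enqueue 0 → queue [8, 12, 7, 11, 0]
Visit 8; enqueue 1 → queue [12, 7, 11, 0, 1]
Visit 12 → queue [7, 11, 0, 1]
Visit 7; enqueue 2, 10 → queue [11, 0, 1, 2, 10]
Visit 11; enqueue 9 → queue [0, 1, 2, 10, 9]
Visit 0; enqueue 5 → queue [1, 2, 10, 9, 5]
Visit 1 → queue [2, 10, 9, 5]
Visit 2 → queue [10, 9, 5]
Visit 10 → queue [9, 5]
Visit 9 → queue [5]
Visit 5 → queue []

Visit order: 6, 3, 4, 8, 12, 7, 11, 0, 1, 2, 10, 9, 5

1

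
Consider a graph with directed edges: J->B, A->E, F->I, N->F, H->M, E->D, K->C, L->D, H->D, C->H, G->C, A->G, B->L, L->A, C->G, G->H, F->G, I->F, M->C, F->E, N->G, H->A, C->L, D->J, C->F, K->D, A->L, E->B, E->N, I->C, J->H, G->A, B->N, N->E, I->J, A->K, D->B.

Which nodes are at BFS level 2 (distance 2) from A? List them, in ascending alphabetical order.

Level 0: A
Level 1: E, G, K, L
Level 2: B, C, D, H, N
Level 3: F, J, M
Level 4: I

B, C, D, H, N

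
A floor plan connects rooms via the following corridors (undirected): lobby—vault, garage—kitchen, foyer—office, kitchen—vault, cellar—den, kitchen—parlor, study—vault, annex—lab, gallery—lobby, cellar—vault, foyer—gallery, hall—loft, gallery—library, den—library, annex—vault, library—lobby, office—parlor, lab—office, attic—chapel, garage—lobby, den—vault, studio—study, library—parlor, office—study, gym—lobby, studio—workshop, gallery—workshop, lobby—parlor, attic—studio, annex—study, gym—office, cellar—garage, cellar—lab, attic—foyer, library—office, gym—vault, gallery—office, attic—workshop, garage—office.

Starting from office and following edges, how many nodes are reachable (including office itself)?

19

BFS from office visits: office, study, parlor, library, lab, gym, garage, gallery, foyer, vault, studio, annex, lobby, kitchen, den, cellar, workshop, attic, chapel
Reachable nodes: 19 of 21 total.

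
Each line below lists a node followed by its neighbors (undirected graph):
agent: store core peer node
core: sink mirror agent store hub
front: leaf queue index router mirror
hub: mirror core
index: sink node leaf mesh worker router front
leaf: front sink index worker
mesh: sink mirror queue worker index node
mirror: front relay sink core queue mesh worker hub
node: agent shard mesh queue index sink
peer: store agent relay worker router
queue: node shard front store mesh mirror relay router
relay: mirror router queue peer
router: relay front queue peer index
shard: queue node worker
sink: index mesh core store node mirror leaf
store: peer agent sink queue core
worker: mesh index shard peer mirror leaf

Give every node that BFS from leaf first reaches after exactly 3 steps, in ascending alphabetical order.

Level 0: leaf
Level 1: front, index, sink, worker
Level 2: core, mesh, mirror, node, peer, queue, router, shard, store
Level 3: agent, hub, relay

agent, hub, relay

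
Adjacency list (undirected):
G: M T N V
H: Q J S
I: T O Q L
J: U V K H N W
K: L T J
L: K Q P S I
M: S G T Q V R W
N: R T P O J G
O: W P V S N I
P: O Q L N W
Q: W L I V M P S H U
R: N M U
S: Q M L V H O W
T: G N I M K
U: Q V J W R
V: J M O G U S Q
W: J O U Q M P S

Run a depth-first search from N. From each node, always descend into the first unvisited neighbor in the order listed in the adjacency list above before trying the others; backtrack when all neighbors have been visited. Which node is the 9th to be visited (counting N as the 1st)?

Visit N
N → R
R → M
M → S
S → Q
Q → W
W → J
J → U
U → V
V → O
O → P
P → L
L → K
K → T
T → G
T → I
J → H

Visit order: N, R, M, S, Q, W, J, U, V, O, P, L, K, T, G, I, H

V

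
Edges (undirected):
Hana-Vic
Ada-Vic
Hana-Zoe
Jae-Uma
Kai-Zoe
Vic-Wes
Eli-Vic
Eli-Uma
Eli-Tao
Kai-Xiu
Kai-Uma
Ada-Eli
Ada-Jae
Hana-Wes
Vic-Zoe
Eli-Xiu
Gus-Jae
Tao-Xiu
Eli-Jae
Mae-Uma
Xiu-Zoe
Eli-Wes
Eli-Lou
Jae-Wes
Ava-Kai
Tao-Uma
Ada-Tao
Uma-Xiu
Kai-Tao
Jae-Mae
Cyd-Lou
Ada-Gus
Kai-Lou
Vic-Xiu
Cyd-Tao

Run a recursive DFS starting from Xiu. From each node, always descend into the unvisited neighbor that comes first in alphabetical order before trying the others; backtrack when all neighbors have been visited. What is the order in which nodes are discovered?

Visit Xiu
Xiu → Eli
Eli → Ada
Ada → Gus
Gus → Jae
Jae → Mae
Mae → Uma
Uma → Kai
Kai → Ava
Kai → Lou
Lou → Cyd
Cyd → Tao
Kai → Zoe
Zoe → Hana
Hana → Vic
Vic → Wes

Xiu, Eli, Ada, Gus, Jae, Mae, Uma, Kai, Ava, Lou, Cyd, Tao, Zoe, Hana, Vic, Wes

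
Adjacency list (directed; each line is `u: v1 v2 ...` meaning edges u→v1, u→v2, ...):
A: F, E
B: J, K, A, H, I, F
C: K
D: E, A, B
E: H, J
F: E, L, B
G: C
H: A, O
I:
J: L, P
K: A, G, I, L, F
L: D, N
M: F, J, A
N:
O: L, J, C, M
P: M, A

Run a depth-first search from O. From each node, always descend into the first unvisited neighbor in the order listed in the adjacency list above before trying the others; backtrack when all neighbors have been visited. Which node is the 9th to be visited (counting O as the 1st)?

Visit O
O → L
L → D
D → E
E → H
H → A
A → F
F → B
B → J
J → P
P → M
B → K
K → G
G → C
K → I
L → N

Visit order: O, L, D, E, H, A, F, B, J, P, M, K, G, C, I, N

J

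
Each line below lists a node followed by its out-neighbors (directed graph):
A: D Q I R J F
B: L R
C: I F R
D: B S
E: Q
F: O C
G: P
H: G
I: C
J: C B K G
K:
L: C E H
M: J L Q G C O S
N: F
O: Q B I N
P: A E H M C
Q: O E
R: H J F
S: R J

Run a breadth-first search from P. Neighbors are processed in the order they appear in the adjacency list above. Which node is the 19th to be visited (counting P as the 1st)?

Visit P; enqueue A, E, H, M, C → queue [A, E, H, M, C]
Visit A; enqueue D, Q, I, R, J, F → queue [E, H, M, C, D, Q, I, R, J, F]
Visit E → queue [H, M, C, D, Q, I, R, J, F]
Visit H; enqueue G → queue [M, C, D, Q, I, R, J, F, G]
Visit M; enqueue L, O, S → queue [C, D, Q, I, R, J, F, G, L, O, S]
Visit C → queue [D, Q, I, R, J, F, G, L, O, S]
Visit D; enqueue B → queue [Q, I, R, J, F, G, L, O, S, B]
Visit Q → queue [I, R, J, F, G, L, O, S, B]
Visit I → queue [R, J, F, G, L, O, S, B]
Visit R → queue [J, F, G, L, O, S, B]
Visit J; enqueue K → queue [F, G, L, O, S, B, K]
Visit F → queue [G, L, O, S, B, K]
Visit G → queue [L, O, S, B, K]
Visit L → queue [O, S, B, K]
Visit O; enqueue N → queue [S, B, K, N]
Visit S → queue [B, K, N]
Visit B → queue [K, N]
Visit K → queue [N]
Visit N → queue []

Visit order: P, A, E, H, M, C, D, Q, I, R, J, F, G, L, O, S, B, K, N

N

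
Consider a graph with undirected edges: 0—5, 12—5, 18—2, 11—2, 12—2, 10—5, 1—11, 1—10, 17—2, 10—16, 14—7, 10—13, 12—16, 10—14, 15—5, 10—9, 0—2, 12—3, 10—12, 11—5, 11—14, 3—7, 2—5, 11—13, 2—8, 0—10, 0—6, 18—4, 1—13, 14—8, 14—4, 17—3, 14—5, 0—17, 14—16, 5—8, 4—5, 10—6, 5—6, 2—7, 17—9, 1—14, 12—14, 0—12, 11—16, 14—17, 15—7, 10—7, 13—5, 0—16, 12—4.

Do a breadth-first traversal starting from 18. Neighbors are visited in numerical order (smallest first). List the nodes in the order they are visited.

Visit 18; enqueue 2, 4 → queue [2, 4]
Visit 2; enqueue 0, 5, 7, 8, 11, 12, 17 → queue [4, 0, 5, 7, 8, 11, 12, 17]
Visit 4; enqueue 14 → queue [0, 5, 7, 8, 11, 12, 17, 14]
Visit 0; enqueue 6, 10, 16 → queue [5, 7, 8, 11, 12, 17, 14, 6, 10, 16]
Visit 5; enqueue 13, 15 → queue [7, 8, 11, 12, 17, 14, 6, 10, 16, 13, 15]
Visit 7; enqueue 3 → queue [8, 11, 12, 17, 14, 6, 10, 16, 13, 15, 3]
Visit 8 → queue [11, 12, 17, 14, 6, 10, 16, 13, 15, 3]
Visit 11; enqueue 1 → queue [12, 17, 14, 6, 10, 16, 13, 15, 3, 1]
Visit 12 → queue [17, 14, 6, 10, 16, 13, 15, 3, 1]
Visit 17; enqueue 9 → queue [14, 6, 10, 16, 13, 15, 3, 1, 9]
Visit 14 → queue [6, 10, 16, 13, 15, 3, 1, 9]
Visit 6 → queue [10, 16, 13, 15, 3, 1, 9]
Visit 10 → queue [16, 13, 15, 3, 1, 9]
Visit 16 → queue [13, 15, 3, 1, 9]
Visit 13 → queue [15, 3, 1, 9]
Visit 15 → queue [3, 1, 9]
Visit 3 → queue [1, 9]
Visit 1 → queue [9]
Visit 9 → queue []

18, 2, 4, 0, 5, 7, 8, 11, 12, 17, 14, 6, 10, 16, 13, 15, 3, 1, 9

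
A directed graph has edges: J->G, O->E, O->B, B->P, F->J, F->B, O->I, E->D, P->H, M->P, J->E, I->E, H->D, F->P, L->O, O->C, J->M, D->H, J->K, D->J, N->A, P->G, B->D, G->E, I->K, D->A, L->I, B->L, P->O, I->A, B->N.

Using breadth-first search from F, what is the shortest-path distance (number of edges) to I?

3

Level 0: F
Level 1: B, J, P
Level 2: D, E, G, H, K, L, M, N, O
Level 3: A, C, I
I first appears at level 3.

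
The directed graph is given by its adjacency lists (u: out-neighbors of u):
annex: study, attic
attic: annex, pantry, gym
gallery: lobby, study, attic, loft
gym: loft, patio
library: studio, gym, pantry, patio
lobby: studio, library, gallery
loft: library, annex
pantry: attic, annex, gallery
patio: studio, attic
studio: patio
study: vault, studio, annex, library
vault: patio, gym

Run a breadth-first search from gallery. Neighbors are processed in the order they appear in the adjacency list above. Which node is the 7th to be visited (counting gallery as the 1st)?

library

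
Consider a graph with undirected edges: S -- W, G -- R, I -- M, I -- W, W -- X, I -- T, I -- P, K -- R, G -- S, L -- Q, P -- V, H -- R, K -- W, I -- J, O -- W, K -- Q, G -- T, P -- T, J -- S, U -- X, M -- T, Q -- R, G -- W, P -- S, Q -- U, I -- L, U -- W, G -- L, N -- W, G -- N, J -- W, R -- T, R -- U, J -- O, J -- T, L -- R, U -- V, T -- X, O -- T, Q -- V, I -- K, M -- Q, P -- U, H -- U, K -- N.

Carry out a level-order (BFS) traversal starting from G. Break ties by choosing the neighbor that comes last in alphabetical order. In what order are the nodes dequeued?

G, W, T, S, R, N, L, X, U, O, K, J, I, P, M, Q, H, V

Visit G; enqueue W, T, S, R, N, L → queue [W, T, S, R, N, L]
Visit W; enqueue X, U, O, K, J, I → queue [T, S, R, N, L, X, U, O, K, J, I]
Visit T; enqueue P, M → queue [S, R, N, L, X, U, O, K, J, I, P, M]
Visit S → queue [R, N, L, X, U, O, K, J, I, P, M]
Visit R; enqueue Q, H → queue [N, L, X, U, O, K, J, I, P, M, Q, H]
Visit N → queue [L, X, U, O, K, J, I, P, M, Q, H]
Visit L → queue [X, U, O, K, J, I, P, M, Q, H]
Visit X → queue [U, O, K, J, I, P, M, Q, H]
Visit U; enqueue V → queue [O, K, J, I, P, M, Q, H, V]
Visit O → queue [K, J, I, P, M, Q, H, V]
Visit K → queue [J, I, P, M, Q, H, V]
Visit J → queue [I, P, M, Q, H, V]
Visit I → queue [P, M, Q, H, V]
Visit P → queue [M, Q, H, V]
Visit M → queue [Q, H, V]
Visit Q → queue [H, V]
Visit H → queue [V]
Visit V → queue []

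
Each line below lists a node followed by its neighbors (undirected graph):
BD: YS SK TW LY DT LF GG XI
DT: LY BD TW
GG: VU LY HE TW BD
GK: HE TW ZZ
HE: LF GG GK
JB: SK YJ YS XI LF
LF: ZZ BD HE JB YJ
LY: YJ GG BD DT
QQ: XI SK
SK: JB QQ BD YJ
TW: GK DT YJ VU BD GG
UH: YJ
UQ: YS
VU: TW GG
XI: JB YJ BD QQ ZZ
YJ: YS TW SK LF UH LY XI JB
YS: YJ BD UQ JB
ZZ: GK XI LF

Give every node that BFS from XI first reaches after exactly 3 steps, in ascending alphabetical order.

HE, UQ, VU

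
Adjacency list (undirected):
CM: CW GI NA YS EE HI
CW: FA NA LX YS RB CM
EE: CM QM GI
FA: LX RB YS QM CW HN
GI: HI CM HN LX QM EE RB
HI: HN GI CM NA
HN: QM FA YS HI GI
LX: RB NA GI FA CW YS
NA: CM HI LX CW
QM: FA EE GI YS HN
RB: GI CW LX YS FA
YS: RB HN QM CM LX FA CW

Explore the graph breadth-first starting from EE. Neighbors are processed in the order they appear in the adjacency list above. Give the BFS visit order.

EE -> CM -> QM -> GI -> CW -> NA -> YS -> HI -> FA -> HN -> LX -> RB

Visit EE; enqueue CM, QM, GI → queue [CM, QM, GI]
Visit CM; enqueue CW, NA, YS, HI → queue [QM, GI, CW, NA, YS, HI]
Visit QM; enqueue FA, HN → queue [GI, CW, NA, YS, HI, FA, HN]
Visit GI; enqueue LX, RB → queue [CW, NA, YS, HI, FA, HN, LX, RB]
Visit CW → queue [NA, YS, HI, FA, HN, LX, RB]
Visit NA → queue [YS, HI, FA, HN, LX, RB]
Visit YS → queue [HI, FA, HN, LX, RB]
Visit HI → queue [FA, HN, LX, RB]
Visit FA → queue [HN, LX, RB]
Visit HN → queue [LX, RB]
Visit LX → queue [RB]
Visit RB → queue []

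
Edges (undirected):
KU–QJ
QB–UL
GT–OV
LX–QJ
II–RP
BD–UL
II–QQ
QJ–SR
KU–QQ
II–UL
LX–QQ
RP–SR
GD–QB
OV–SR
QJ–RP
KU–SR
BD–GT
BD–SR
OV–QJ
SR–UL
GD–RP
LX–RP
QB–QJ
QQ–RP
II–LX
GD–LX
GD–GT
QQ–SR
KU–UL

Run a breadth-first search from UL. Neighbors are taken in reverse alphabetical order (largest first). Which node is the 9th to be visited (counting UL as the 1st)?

Visit UL; enqueue SR, QB, KU, II, BD → queue [SR, QB, KU, II, BD]
Visit SR; enqueue RP, QQ, QJ, OV → queue [QB, KU, II, BD, RP, QQ, QJ, OV]
Visit QB; enqueue GD → queue [KU, II, BD, RP, QQ, QJ, OV, GD]
Visit KU → queue [II, BD, RP, QQ, QJ, OV, GD]
Visit II; enqueue LX → queue [BD, RP, QQ, QJ, OV, GD, LX]
Visit BD; enqueue GT → queue [RP, QQ, QJ, OV, GD, LX, GT]
Visit RP → queue [QQ, QJ, OV, GD, LX, GT]
Visit QQ → queue [QJ, OV, GD, LX, GT]
Visit QJ → queue [OV, GD, LX, GT]
Visit OV → queue [GD, LX, GT]
Visit GD → queue [LX, GT]
Visit LX → queue [GT]
Visit GT → queue []

Visit order: UL, SR, QB, KU, II, BD, RP, QQ, QJ, OV, GD, LX, GT

QJ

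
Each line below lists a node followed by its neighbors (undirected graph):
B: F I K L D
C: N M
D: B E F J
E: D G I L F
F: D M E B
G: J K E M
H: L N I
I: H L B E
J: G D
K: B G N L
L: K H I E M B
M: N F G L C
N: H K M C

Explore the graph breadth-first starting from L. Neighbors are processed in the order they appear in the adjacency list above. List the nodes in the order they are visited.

Visit L; enqueue K, H, I, E, M, B → queue [K, H, I, E, M, B]
Visit K; enqueue G, N → queue [H, I, E, M, B, G, N]
Visit H → queue [I, E, M, B, G, N]
Visit I → queue [E, M, B, G, N]
Visit E; enqueue D, F → queue [M, B, G, N, D, F]
Visit M; enqueue C → queue [B, G, N, D, F, C]
Visit B → queue [G, N, D, F, C]
Visit G; enqueue J → queue [N, D, F, C, J]
Visit N → queue [D, F, C, J]
Visit D → queue [F, C, J]
Visit F → queue [C, J]
Visit C → queue [J]
Visit J → queue []

L, K, H, I, E, M, B, G, N, D, F, C, J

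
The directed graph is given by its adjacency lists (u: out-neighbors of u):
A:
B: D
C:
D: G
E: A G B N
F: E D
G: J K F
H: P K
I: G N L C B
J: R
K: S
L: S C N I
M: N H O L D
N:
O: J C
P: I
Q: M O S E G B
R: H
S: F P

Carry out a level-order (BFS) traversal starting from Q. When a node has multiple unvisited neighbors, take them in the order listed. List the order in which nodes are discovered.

Q -> M -> O -> S -> E -> G -> B -> N -> H -> L -> D -> J -> C -> F -> P -> A -> K -> I -> R

Visit Q; enqueue M, O, S, E, G, B → queue [M, O, S, E, G, B]
Visit M; enqueue N, H, L, D → queue [O, S, E, G, B, N, H, L, D]
Visit O; enqueue J, C → queue [S, E, G, B, N, H, L, D, J, C]
Visit S; enqueue F, P → queue [E, G, B, N, H, L, D, J, C, F, P]
Visit E; enqueue A → queue [G, B, N, H, L, D, J, C, F, P, A]
Visit G; enqueue K → queue [B, N, H, L, D, J, C, F, P, A, K]
Visit B → queue [N, H, L, D, J, C, F, P, A, K]
Visit N → queue [H, L, D, J, C, F, P, A, K]
Visit H → queue [L, D, J, C, F, P, A, K]
Visit L; enqueue I → queue [D, J, C, F, P, A, K, I]
Visit D → queue [J, C, F, P, A, K, I]
Visit J; enqueue R → queue [C, F, P, A, K, I, R]
Visit C → queue [F, P, A, K, I, R]
Visit F → queue [P, A, K, I, R]
Visit P → queue [A, K, I, R]
Visit A → queue [K, I, R]
Visit K → queue [I, R]
Visit I → queue [R]
Visit R → queue []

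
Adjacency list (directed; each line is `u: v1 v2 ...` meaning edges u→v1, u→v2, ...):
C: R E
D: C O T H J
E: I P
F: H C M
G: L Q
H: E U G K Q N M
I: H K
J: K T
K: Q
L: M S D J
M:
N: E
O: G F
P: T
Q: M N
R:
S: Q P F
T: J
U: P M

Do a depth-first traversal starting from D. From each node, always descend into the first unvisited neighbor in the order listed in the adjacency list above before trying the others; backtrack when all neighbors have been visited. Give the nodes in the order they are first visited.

D → C → R → E → I → H → U → P → T → J → K → Q → M → N → G → L → S → F → O

Visit D
D → C
C → R
C → E
E → I
I → H
H → U
U → P
P → T
T → J
J → K
K → Q
Q → M
Q → N
H → G
G → L
L → S
S → F
D → O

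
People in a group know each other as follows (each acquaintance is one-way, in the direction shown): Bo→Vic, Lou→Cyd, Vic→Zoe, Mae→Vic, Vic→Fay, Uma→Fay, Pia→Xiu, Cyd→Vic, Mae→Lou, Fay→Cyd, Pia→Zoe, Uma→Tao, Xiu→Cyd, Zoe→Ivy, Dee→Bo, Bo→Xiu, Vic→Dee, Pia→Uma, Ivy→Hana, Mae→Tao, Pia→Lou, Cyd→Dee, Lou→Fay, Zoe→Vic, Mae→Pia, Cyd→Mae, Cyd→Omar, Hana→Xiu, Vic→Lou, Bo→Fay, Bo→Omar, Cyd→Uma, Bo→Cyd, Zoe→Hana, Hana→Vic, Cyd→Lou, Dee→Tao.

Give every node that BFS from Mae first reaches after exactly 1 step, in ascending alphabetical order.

Lou, Pia, Tao, Vic

Level 0: Mae
Level 1: Lou, Pia, Tao, Vic
Level 2: Cyd, Dee, Fay, Uma, Xiu, Zoe
Level 3: Bo, Hana, Ivy, Omar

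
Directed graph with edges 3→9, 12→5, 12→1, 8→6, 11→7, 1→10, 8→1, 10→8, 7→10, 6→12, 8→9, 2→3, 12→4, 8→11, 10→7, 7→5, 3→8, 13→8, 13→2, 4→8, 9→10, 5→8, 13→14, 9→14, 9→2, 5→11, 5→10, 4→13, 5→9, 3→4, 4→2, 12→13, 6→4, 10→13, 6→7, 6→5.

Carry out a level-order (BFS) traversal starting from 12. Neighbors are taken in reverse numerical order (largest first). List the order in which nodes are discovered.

12, 13, 5, 4, 1, 14, 8, 2, 11, 10, 9, 6, 3, 7

Visit 12; enqueue 13, 5, 4, 1 → queue [13, 5, 4, 1]
Visit 13; enqueue 14, 8, 2 → queue [5, 4, 1, 14, 8, 2]
Visit 5; enqueue 11, 10, 9 → queue [4, 1, 14, 8, 2, 11, 10, 9]
Visit 4 → queue [1, 14, 8, 2, 11, 10, 9]
Visit 1 → queue [14, 8, 2, 11, 10, 9]
Visit 14 → queue [8, 2, 11, 10, 9]
Visit 8; enqueue 6 → queue [2, 11, 10, 9, 6]
Visit 2; enqueue 3 → queue [11, 10, 9, 6, 3]
Visit 11; enqueue 7 → queue [10, 9, 6, 3, 7]
Visit 10 → queue [9, 6, 3, 7]
Visit 9 → queue [6, 3, 7]
Visit 6 → queue [3, 7]
Visit 3 → queue [7]
Visit 7 → queue []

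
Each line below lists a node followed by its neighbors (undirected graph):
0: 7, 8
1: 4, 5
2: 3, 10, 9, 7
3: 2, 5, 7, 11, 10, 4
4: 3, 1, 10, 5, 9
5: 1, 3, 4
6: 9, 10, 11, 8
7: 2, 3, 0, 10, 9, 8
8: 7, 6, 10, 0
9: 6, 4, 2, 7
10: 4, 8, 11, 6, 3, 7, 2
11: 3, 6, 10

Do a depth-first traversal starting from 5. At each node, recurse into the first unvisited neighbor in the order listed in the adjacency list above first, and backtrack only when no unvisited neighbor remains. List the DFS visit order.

5, 1, 4, 3, 2, 10, 8, 7, 0, 9, 6, 11

Visit 5
5 → 1
1 → 4
4 → 3
3 → 2
2 → 10
10 → 8
8 → 7
7 → 0
7 → 9
9 → 6
6 → 11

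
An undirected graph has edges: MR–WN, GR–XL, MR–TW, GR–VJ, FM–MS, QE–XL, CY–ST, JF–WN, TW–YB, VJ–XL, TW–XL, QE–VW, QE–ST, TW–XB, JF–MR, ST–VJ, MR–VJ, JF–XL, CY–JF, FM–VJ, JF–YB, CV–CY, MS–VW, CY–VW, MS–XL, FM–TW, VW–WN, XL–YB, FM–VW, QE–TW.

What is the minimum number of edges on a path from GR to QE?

Level 0: GR
Level 1: VJ, XL
Level 2: FM, JF, MR, MS, QE, ST, TW, YB
Level 3: CY, VW, WN, XB
Level 4: CV
QE first appears at level 2.

2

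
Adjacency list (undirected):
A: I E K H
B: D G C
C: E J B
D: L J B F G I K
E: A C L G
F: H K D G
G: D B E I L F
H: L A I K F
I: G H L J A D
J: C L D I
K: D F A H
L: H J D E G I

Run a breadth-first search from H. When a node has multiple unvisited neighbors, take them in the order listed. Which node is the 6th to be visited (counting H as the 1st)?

F

Visit H; enqueue L, A, I, K, F → queue [L, A, I, K, F]
Visit L; enqueue J, D, E, G → queue [A, I, K, F, J, D, E, G]
Visit A → queue [I, K, F, J, D, E, G]
Visit I → queue [K, F, J, D, E, G]
Visit K → queue [F, J, D, E, G]
Visit F → queue [J, D, E, G]
Visit J; enqueue C → queue [D, E, G, C]
Visit D; enqueue B → queue [E, G, C, B]
Visit E → queue [G, C, B]
Visit G → queue [C, B]
Visit C → queue [B]
Visit B → queue []

Visit order: H, L, A, I, K, F, J, D, E, G, C, B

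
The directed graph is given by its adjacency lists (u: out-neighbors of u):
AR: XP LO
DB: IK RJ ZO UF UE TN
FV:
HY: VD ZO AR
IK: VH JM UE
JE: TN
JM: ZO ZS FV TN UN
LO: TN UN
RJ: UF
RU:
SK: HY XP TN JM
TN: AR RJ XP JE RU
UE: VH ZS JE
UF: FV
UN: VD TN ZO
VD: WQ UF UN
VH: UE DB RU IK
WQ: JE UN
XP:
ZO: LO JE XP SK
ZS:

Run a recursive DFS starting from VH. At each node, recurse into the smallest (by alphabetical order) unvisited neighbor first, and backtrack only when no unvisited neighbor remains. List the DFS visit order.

Visit VH
VH → DB
DB → IK
IK → JM
JM → FV
JM → TN
TN → AR
AR → LO
LO → UN
UN → VD
VD → UF
VD → WQ
WQ → JE
UN → ZO
ZO → SK
SK → HY
SK → XP
TN → RJ
TN → RU
JM → ZS
IK → UE

VH, DB, IK, JM, FV, TN, AR, LO, UN, VD, UF, WQ, JE, ZO, SK, HY, XP, RJ, RU, ZS, UE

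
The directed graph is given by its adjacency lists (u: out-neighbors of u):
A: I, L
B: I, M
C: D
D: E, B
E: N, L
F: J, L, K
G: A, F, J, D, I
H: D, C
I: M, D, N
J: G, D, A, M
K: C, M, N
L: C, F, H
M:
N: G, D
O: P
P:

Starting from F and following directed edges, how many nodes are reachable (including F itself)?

14

BFS from F visits: F, J, L, K, G, D, A, M, C, H, N, I, E, B
Reachable nodes: 14 of 16 total.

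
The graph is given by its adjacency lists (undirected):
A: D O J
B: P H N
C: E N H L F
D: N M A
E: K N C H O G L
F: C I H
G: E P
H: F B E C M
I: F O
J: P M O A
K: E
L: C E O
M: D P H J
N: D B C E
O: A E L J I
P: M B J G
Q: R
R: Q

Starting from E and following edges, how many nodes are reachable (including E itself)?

BFS from E visits: E, K, N, C, H, O, G, L, D, B, F, M, A, J, I, P
Reachable nodes: 16 of 18 total.

16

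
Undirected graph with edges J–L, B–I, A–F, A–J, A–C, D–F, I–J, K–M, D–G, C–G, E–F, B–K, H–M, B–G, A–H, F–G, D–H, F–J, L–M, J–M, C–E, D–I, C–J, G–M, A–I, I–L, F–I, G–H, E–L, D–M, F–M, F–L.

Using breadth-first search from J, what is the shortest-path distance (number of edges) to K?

2

Level 0: J
Level 1: A, C, F, I, L, M
Level 2: B, D, E, G, H, K
K first appears at level 2.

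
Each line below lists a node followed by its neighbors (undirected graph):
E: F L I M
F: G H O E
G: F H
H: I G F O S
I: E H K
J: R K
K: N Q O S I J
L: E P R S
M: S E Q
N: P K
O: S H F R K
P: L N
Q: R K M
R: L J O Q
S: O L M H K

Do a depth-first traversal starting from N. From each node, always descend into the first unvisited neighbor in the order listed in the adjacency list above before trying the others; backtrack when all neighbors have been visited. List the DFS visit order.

Visit N
N → P
P → L
L → E
E → F
F → G
G → H
H → I
I → K
K → Q
Q → R
R → J
R → O
O → S
S → M

N, P, L, E, F, G, H, I, K, Q, R, J, O, S, M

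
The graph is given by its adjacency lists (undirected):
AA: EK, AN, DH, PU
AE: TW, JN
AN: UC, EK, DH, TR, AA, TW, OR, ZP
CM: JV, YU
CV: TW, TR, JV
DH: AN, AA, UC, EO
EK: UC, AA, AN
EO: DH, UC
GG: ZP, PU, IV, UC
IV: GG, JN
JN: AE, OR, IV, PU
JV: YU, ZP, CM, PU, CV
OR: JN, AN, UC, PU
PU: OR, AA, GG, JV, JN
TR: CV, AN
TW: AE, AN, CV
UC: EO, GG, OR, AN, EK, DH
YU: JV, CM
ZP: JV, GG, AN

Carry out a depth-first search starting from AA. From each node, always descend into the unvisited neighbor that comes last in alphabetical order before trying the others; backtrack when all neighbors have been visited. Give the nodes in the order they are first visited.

AA, PU, OR, UC, GG, ZP, JV, YU, CM, CV, TW, AN, TR, EK, DH, EO, AE, JN, IV

Visit AA
AA → PU
PU → OR
OR → UC
UC → GG
GG → ZP
ZP → JV
JV → YU
YU → CM
JV → CV
CV → TW
TW → AN
AN → TR
AN → EK
AN → DH
DH → EO
TW → AE
AE → JN
JN → IV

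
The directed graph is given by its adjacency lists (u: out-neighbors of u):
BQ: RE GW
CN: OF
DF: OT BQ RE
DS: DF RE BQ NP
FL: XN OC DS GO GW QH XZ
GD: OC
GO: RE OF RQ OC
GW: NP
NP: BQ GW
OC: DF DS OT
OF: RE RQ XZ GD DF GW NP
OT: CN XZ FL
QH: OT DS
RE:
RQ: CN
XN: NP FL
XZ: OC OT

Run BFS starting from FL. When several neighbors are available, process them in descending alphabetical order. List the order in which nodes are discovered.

Visit FL; enqueue XZ, XN, QH, OC, GW, GO, DS → queue [XZ, XN, QH, OC, GW, GO, DS]
Visit XZ; enqueue OT → queue [XN, QH, OC, GW, GO, DS, OT]
Visit XN; enqueue NP → queue [QH, OC, GW, GO, DS, OT, NP]
Visit QH → queue [OC, GW, GO, DS, OT, NP]
Visit OC; enqueue DF → queue [GW, GO, DS, OT, NP, DF]
Visit GW → queue [GO, DS, OT, NP, DF]
Visit GO; enqueue RQ, RE, OF → queue [DS, OT, NP, DF, RQ, RE, OF]
Visit DS; enqueue BQ → queue [OT, NP, DF, RQ, RE, OF, BQ]
Visit OT; enqueue CN → queue [NP, DF, RQ, RE, OF, BQ, CN]
Visit NP → queue [DF, RQ, RE, OF, BQ, CN]
Visit DF → queue [RQ, RE, OF, BQ, CN]
Visit RQ → queue [RE, OF, BQ, CN]
Visit RE → queue [OF, BQ, CN]
Visit OF; enqueue GD → queue [BQ, CN, GD]
Visit BQ → queue [CN, GD]
Visit CN → queue [GD]
Visit GD → queue []

FL XZ XN QH OC GW GO DS OT NP DF RQ RE OF BQ CN GD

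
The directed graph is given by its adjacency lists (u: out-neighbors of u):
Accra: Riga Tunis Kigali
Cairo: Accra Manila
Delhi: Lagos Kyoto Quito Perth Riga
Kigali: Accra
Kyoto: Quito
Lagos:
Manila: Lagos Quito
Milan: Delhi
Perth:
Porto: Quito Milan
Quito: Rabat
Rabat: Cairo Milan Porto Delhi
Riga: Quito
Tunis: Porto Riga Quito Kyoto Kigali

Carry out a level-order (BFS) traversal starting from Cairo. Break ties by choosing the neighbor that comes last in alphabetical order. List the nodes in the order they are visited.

Visit Cairo; enqueue Manila, Accra → queue [Manila, Accra]
Visit Manila; enqueue Quito, Lagos → queue [Accra, Quito, Lagos]
Visit Accra; enqueue Tunis, Riga, Kigali → queue [Quito, Lagos, Tunis, Riga, Kigali]
Visit Quito; enqueue Rabat → queue [Lagos, Tunis, Riga, Kigali, Rabat]
Visit Lagos → queue [Tunis, Riga, Kigali, Rabat]
Visit Tunis; enqueue Porto, Kyoto → queue [Riga, Kigali, Rabat, Porto, Kyoto]
Visit Riga → queue [Kigali, Rabat, Porto, Kyoto]
Visit Kigali → queue [Rabat, Porto, Kyoto]
Visit Rabat; enqueue Milan, Delhi → queue [Porto, Kyoto, Milan, Delhi]
Visit Porto → queue [Kyoto, Milan, Delhi]
Visit Kyoto → queue [Milan, Delhi]
Visit Milan → queue [Delhi]
Visit Delhi; enqueue Perth → queue [Perth]
Visit Perth → queue []

Cairo -> Manila -> Accra -> Quito -> Lagos -> Tunis -> Riga -> Kigali -> Rabat -> Porto -> Kyoto -> Milan -> Delhi -> Perth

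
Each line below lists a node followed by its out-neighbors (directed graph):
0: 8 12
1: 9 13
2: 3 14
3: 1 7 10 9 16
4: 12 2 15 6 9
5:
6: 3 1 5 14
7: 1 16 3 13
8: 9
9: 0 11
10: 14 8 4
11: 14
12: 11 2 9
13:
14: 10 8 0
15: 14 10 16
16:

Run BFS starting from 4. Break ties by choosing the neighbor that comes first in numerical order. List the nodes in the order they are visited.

Visit 4; enqueue 2, 6, 9, 12, 15 → queue [2, 6, 9, 12, 15]
Visit 2; enqueue 3, 14 → queue [6, 9, 12, 15, 3, 14]
Visit 6; enqueue 1, 5 → queue [9, 12, 15, 3, 14, 1, 5]
Visit 9; enqueue 0, 11 → queue [12, 15, 3, 14, 1, 5, 0, 11]
Visit 12 → queue [15, 3, 14, 1, 5, 0, 11]
Visit 15; enqueue 10, 16 → queue [3, 14, 1, 5, 0, 11, 10, 16]
Visit 3; enqueue 7 → queue [14, 1, 5, 0, 11, 10, 16, 7]
Visit 14; enqueue 8 → queue [1, 5, 0, 11, 10, 16, 7, 8]
Visit 1; enqueue 13 → queue [5, 0, 11, 10, 16, 7, 8, 13]
Visit 5 → queue [0, 11, 10, 16, 7, 8, 13]
Visit 0 → queue [11, 10, 16, 7, 8, 13]
Visit 11 → queue [10, 16, 7, 8, 13]
Visit 10 → queue [16, 7, 8, 13]
Visit 16 → queue [7, 8, 13]
Visit 7 → queue [8, 13]
Visit 8 → queue [13]
Visit 13 → queue []

4, 2, 6, 9, 12, 15, 3, 14, 1, 5, 0, 11, 10, 16, 7, 8, 13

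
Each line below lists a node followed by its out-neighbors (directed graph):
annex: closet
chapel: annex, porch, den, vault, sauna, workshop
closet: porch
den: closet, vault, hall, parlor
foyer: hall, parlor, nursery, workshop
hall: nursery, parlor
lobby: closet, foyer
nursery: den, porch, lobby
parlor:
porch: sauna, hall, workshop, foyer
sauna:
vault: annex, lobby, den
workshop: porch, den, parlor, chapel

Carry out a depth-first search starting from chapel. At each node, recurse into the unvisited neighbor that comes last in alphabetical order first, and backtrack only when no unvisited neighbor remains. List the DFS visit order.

chapel → workshop → porch → sauna → hall → parlor → nursery → lobby → foyer → closet → den → vault → annex

Visit chapel
chapel → workshop
workshop → porch
porch → sauna
porch → hall
hall → parlor
hall → nursery
nursery → lobby
lobby → foyer
lobby → closet
nursery → den
den → vault
vault → annex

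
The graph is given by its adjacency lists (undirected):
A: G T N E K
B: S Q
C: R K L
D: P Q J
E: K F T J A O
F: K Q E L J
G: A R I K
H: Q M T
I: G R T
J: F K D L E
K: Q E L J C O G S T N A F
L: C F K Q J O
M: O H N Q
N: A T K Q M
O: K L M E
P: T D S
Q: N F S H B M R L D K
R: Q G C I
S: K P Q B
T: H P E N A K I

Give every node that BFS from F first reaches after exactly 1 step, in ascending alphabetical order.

Level 0: F
Level 1: E, J, K, L, Q
Level 2: A, B, C, D, G, H, M, N, O, R, S, T
Level 3: I, P

E, J, K, L, Q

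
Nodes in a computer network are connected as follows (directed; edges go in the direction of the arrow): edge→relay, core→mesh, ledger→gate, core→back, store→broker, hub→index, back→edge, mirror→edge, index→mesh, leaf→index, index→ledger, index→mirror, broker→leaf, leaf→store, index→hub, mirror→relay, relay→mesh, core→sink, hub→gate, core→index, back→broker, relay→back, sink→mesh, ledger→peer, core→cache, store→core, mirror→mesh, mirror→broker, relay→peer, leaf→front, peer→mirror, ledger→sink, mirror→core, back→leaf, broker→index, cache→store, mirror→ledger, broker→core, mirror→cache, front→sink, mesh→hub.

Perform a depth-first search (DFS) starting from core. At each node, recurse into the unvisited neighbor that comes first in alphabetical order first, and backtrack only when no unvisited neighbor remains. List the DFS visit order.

Visit core
core → back
back → broker
broker → index
index → hub
hub → gate
index → ledger
ledger → peer
peer → mirror
mirror → cache
cache → store
mirror → edge
edge → relay
relay → mesh
ledger → sink
broker → leaf
leaf → front

core back broker index hub gate ledger peer mirror cache store edge relay mesh sink leaf front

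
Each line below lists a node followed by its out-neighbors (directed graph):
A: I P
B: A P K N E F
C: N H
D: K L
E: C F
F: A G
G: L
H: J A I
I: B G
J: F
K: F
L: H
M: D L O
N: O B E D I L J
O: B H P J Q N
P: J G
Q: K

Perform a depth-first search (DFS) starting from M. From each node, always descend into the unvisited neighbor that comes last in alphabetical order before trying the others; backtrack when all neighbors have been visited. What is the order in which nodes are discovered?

Visit M
M → O
O → Q
Q → K
K → F
F → G
G → L
L → H
H → J
H → I
I → B
B → P
B → N
N → E
E → C
N → D
B → A

M -> O -> Q -> K -> F -> G -> L -> H -> J -> I -> B -> P -> N -> E -> C -> D -> A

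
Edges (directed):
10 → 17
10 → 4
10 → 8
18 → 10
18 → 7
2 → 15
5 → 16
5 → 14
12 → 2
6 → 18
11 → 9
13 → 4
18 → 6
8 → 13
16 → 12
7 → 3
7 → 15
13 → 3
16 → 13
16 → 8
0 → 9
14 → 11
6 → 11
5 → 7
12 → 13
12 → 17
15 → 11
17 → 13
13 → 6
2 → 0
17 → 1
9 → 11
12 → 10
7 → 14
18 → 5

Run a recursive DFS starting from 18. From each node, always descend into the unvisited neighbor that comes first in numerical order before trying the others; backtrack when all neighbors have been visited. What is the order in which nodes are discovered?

Visit 18
18 → 5
5 → 7
7 → 3
7 → 14
14 → 11
11 → 9
7 → 15
5 → 16
16 → 8
8 → 13
13 → 4
13 → 6
16 → 12
12 → 2
2 → 0
12 → 10
10 → 17
17 → 1

18 -> 5 -> 7 -> 3 -> 14 -> 11 -> 9 -> 15 -> 16 -> 8 -> 13 -> 4 -> 6 -> 12 -> 2 -> 0 -> 10 -> 17 -> 1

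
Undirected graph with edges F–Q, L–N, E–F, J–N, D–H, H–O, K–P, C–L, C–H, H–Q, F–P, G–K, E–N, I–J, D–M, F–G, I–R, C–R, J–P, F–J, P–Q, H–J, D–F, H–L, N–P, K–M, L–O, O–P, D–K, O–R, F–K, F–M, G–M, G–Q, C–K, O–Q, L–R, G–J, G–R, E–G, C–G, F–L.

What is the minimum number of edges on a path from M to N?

3

Level 0: M
Level 1: D, F, G, K
Level 2: C, E, H, J, L, P, Q, R
Level 3: I, N, O
N first appears at level 3.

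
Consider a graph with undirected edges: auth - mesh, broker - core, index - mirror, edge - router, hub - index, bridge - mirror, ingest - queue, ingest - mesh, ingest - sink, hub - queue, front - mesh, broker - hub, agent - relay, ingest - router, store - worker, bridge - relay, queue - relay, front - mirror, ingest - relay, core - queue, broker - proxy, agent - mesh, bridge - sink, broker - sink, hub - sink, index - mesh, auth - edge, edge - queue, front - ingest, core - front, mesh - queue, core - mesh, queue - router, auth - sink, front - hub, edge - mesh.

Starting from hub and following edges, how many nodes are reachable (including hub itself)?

BFS from hub visits: hub, sink, queue, index, front, broker, ingest, bridge, auth, router, relay, mesh, edge, core, mirror, proxy, agent
Reachable nodes: 17 of 19 total.

17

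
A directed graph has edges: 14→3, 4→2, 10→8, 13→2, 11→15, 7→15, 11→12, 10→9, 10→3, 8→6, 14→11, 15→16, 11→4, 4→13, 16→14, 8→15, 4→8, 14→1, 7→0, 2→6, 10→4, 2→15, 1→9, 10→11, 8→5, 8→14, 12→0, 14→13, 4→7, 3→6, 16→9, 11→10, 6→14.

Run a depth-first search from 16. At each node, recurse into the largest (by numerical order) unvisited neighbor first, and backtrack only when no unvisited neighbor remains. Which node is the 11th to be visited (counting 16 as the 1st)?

9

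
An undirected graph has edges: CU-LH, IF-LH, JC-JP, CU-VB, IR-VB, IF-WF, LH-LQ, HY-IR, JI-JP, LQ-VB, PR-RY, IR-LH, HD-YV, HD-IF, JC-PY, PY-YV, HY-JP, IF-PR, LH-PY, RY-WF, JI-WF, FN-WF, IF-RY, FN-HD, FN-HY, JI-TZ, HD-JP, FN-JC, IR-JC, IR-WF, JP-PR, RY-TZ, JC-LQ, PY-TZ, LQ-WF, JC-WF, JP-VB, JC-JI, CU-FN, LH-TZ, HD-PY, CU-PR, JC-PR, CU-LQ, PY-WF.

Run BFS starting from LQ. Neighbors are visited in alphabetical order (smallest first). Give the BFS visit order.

LQ CU JC LH VB WF FN PR IR JI JP PY IF TZ RY HD HY YV

Visit LQ; enqueue CU, JC, LH, VB, WF → queue [CU, JC, LH, VB, WF]
Visit CU; enqueue FN, PR → queue [JC, LH, VB, WF, FN, PR]
Visit JC; enqueue IR, JI, JP, PY → queue [LH, VB, WF, FN, PR, IR, JI, JP, PY]
Visit LH; enqueue IF, TZ → queue [VB, WF, FN, PR, IR, JI, JP, PY, IF, TZ]
Visit VB → queue [WF, FN, PR, IR, JI, JP, PY, IF, TZ]
Visit WF; enqueue RY → queue [FN, PR, IR, JI, JP, PY, IF, TZ, RY]
Visit FN; enqueue HD, HY → queue [PR, IR, JI, JP, PY, IF, TZ, RY, HD, HY]
Visit PR → queue [IR, JI, JP, PY, IF, TZ, RY, HD, HY]
Visit IR → queue [JI, JP, PY, IF, TZ, RY, HD, HY]
Visit JI → queue [JP, PY, IF, TZ, RY, HD, HY]
Visit JP → queue [PY, IF, TZ, RY, HD, HY]
Visit PY; enqueue YV → queue [IF, TZ, RY, HD, HY, YV]
Visit IF → queue [TZ, RY, HD, HY, YV]
Visit TZ → queue [RY, HD, HY, YV]
Visit RY → queue [HD, HY, YV]
Visit HD → queue [HY, YV]
Visit HY → queue [YV]
Visit YV → queue []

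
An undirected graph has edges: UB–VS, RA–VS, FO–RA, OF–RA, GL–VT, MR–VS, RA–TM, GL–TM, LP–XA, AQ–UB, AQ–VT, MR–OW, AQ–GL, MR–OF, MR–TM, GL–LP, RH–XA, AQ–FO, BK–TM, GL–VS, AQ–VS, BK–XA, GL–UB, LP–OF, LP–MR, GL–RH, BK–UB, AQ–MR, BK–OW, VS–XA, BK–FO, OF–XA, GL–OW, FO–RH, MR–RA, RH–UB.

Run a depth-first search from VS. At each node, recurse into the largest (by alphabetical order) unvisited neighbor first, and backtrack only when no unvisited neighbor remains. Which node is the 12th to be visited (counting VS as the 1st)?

LP

Visit VS
VS → XA
XA → RH
RH → UB
UB → GL
GL → VT
VT → AQ
AQ → MR
MR → TM
TM → RA
RA → OF
OF → LP
RA → FO
FO → BK
BK → OW

Visit order: VS, XA, RH, UB, GL, VT, AQ, MR, TM, RA, OF, LP, FO, BK, OW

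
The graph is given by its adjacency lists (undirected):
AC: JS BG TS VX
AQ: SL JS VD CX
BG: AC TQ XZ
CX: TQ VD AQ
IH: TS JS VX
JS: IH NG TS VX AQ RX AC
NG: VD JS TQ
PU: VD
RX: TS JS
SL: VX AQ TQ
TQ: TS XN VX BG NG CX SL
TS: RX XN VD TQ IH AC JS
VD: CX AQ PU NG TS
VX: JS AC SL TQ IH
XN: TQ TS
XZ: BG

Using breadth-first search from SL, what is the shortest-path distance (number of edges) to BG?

Level 0: SL
Level 1: AQ, TQ, VX
Level 2: AC, BG, CX, IH, JS, NG, TS, VD, XN
Level 3: PU, RX, XZ
BG first appears at level 2.

2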